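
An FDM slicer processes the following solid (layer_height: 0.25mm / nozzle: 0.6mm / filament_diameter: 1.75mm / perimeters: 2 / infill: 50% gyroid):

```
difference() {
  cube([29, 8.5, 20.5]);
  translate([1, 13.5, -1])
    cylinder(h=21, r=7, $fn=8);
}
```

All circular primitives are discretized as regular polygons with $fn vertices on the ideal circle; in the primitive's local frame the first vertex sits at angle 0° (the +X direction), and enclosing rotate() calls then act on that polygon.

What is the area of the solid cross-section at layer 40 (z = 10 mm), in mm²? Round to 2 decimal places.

At z = 10 mm: the 29×8.5 cube contributes its full rectangle (area 246.50 mm²); the cylinder at (1, 13.5): section is a regular 8-gon, circumradius r=7 (area = (8/2)·7.000²·sin(360°/8) = 138.59 mm²); Subtracting the remaining from the first: starting from the 29×8.5 cube (246.50 mm²), the r=7 cylinder at (1, 13.5) partially overlaps it — only the 6.62 mm² overlap (of its 138.59 mm²) is removed, clipping the outline — area = 239.88 mm². Overall, the cross-section is a single solid region. Net area = 239.88 mm².

239.88 mm²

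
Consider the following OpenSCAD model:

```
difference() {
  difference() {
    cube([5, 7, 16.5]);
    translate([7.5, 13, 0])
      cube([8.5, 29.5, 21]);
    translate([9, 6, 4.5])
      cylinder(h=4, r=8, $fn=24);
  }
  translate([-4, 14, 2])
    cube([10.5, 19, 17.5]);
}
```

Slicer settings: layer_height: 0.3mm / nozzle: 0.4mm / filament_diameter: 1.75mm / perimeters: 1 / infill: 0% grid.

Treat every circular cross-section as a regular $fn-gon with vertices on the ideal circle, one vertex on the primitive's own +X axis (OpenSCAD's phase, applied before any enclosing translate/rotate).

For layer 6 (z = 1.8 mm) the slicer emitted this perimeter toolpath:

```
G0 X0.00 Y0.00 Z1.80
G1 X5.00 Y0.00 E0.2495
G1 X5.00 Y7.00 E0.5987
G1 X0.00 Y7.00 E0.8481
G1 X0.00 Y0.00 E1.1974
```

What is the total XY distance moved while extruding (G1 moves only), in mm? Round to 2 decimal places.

Sum the Euclidean lengths of each G1 segment: total = 24.00 mm.

24.00 mm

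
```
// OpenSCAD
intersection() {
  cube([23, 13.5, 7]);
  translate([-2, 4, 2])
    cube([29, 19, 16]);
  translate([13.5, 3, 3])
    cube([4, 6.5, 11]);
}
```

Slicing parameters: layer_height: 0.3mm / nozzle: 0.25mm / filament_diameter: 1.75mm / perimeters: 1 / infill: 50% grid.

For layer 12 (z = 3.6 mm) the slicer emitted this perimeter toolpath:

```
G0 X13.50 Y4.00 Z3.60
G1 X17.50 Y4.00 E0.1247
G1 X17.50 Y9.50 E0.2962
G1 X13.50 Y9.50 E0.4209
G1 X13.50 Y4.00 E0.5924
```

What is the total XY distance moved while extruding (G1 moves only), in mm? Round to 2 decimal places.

19.00 mm

Sum the Euclidean lengths of each G1 segment: total = 19.00 mm.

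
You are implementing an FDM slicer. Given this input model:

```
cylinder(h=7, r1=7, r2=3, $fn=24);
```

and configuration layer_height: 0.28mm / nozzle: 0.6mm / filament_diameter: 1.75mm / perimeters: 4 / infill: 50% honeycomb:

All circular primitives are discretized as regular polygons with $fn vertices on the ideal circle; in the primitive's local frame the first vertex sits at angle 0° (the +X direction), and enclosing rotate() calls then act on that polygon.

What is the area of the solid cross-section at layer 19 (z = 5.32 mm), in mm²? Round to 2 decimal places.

At z = 5.32 mm: the cone (r1=7→r2=3) has section circumradius 3.960 here — a regular 24-gon (area = (24/2)·3.960²·sin(360°/24) = 48.70 mm²). Overall, the cross-section is a single solid region. Net area = 48.70 mm².

48.70 mm²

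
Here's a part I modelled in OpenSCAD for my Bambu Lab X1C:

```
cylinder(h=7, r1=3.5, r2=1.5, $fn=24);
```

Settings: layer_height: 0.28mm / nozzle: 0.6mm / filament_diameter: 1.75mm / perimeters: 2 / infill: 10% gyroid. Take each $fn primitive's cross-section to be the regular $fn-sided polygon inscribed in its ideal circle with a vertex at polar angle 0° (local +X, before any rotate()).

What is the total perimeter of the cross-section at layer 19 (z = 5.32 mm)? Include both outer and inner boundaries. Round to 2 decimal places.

12.41 mm

At z = 5.32 mm: the cone: at t=0.760 of its height the radius interpolates to r₁+(r₂−r₁)t = 1.980, giving a regular 24-gon of that circumradius (perimeter = 2·24·1.980·sin(180°/24) = 12.41 mm). Overall, the cross-section is a single solid region. Total boundary length (outer) = 12.41 mm.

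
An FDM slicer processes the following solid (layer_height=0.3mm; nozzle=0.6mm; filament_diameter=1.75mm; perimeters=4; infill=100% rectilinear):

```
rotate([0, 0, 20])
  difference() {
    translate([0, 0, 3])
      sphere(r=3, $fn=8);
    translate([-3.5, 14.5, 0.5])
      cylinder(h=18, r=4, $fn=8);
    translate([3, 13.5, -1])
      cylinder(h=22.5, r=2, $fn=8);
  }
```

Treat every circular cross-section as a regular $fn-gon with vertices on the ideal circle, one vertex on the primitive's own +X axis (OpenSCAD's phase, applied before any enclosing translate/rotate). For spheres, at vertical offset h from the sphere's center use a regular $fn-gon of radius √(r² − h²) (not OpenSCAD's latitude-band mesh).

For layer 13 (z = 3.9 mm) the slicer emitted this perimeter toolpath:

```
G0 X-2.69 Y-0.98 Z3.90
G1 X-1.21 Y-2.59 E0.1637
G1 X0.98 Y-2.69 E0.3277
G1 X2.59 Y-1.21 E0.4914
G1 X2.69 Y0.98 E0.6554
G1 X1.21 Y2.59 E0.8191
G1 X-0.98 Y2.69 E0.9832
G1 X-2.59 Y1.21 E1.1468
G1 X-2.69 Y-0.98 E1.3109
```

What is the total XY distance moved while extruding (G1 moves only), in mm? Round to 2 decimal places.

Sum the Euclidean lengths of each G1 segment: total = 17.52 mm.

17.52 mm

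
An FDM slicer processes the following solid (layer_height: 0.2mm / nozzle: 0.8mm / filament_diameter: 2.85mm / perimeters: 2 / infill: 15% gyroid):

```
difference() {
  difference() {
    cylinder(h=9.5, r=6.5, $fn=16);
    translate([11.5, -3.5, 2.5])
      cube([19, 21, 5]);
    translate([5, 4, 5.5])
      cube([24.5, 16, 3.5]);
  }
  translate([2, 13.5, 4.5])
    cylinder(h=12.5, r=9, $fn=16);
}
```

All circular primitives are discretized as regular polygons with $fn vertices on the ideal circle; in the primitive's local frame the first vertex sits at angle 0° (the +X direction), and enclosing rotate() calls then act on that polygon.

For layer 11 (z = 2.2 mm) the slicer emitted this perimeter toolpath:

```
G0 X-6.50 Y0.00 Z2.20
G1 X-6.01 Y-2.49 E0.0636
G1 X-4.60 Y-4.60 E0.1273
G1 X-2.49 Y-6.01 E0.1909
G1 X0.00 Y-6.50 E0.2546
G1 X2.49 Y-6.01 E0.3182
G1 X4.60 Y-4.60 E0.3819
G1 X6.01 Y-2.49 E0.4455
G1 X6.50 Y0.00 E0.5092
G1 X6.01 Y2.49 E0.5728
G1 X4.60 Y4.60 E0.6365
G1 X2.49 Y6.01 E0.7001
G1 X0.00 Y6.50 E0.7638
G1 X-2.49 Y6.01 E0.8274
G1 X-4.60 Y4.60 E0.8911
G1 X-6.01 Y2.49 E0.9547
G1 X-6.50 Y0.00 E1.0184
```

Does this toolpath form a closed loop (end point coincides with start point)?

Start point (G0): (-6.50, 0.00). End point (last G1): the path returns to the start — closed.

yes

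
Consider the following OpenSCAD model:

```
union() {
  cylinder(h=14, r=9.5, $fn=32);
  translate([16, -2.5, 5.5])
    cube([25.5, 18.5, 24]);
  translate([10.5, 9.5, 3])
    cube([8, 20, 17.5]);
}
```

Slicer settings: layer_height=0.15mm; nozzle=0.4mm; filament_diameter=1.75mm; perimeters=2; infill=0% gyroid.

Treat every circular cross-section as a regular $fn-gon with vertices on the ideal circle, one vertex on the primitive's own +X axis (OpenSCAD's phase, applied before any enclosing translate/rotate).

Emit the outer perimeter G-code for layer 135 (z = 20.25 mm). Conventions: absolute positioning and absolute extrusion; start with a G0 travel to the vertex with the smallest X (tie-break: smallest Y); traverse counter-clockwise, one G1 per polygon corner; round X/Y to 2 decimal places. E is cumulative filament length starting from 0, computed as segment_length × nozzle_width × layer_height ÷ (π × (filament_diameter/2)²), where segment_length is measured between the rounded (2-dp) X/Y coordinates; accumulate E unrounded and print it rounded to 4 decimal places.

At z = 20.25 mm: the cylinder does not reach this height (z outside [0, 14]); the 25.5×18.5 cube at (16, -2.5) contributes its full rectangle; the cube at (10.5, 9.5) (footprint 8×20) is included at this height; Merging all regions: the regions partially overlap (shared area 16.25 mm²), so overlapping operands fuse into one piece — 1 connected region. The outline is a single polygon with 8 vertices. Extrusion per mm of travel: 0.4 × 0.15 / (π × 0.875²) = 0.024945. Accumulating E over each segment gives final E = 3.1431.

G0 X10.50 Y9.50 Z20.25
G1 X16.00 Y9.50 E0.1372
G1 X16.00 Y-2.50 E0.4365
G1 X41.50 Y-2.50 E1.0726
G1 X41.50 Y16.00 E1.5341
G1 X18.50 Y16.00 E2.1079
G1 X18.50 Y29.50 E2.4446
G1 X10.50 Y29.50 E2.6442
G1 X10.50 Y9.50 E3.1431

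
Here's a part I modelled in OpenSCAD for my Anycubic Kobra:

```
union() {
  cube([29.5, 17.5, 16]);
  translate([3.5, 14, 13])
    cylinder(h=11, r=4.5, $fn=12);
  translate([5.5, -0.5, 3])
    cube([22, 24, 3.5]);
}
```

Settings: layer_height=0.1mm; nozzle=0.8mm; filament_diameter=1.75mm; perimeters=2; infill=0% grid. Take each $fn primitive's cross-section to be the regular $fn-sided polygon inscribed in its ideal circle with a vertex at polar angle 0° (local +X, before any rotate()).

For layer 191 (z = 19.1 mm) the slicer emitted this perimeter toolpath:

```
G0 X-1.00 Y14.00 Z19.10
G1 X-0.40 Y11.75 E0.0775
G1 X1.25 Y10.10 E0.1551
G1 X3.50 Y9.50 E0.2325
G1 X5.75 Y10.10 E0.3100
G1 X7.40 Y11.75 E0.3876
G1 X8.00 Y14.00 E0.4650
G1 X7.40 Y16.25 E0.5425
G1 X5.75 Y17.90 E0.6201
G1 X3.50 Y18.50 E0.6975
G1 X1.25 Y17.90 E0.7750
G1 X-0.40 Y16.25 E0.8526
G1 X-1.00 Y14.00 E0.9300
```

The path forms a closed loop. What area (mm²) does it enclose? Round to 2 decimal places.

Apply the shoelace formula to the sequence of (X, Y) vertices; enclosed area = 60.80 mm².

60.80 mm²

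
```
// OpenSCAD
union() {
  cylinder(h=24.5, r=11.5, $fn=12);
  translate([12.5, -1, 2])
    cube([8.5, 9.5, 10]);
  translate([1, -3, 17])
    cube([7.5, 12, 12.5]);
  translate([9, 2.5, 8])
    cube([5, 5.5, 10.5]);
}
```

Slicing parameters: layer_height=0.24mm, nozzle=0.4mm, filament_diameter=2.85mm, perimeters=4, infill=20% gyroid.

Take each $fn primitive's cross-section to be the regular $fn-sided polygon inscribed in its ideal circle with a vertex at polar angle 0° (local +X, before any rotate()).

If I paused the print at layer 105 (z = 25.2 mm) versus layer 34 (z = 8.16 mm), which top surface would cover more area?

Layer 105 (z = 25.2): the cylinder is absent (z outside [0, 24.5]); the cube at (12.5, -1) is not intersected at this z (z outside [2, 12]); the 7.5×12 cube at (1, -3) contributes its full rectangle (area 90.00 mm²); the cube at (9, 2.5) is absent (z outside [8, 18.5]); Merging all regions: only the 7.5×12 cube at (1, -3) is present, so the union is just that shape — area = 90.00 mm². So its area = 90.00 mm². Layer 34 (z = 8.16): the r=11.5 cylinder gives a regular 12-gon of circumradius 11.5 (constant along its height) (area = (12/2)·11.500²·sin(360°/12) = 396.75 mm²); the cube at (12.5, -1) is present — its section is the full 8.5×9.5 rectangle (area 80.75 mm²); the cube at (1, -3) is absent (z outside [17, 29.5]); the 5×5.5 cube at (9, 2.5) contributes its full rectangle (area 27.50 mm²); Merging all regions: the regions partially overlap — summed areas 505.00 mm² minus the doubly-counted overlap 13.24 mm² gives 491.76 mm² — area = 491.76 mm². So its area = 491.76 mm². Layer 34 is larger (491.76 vs 90.00 mm²).

layer 34 (z = 8.16 mm)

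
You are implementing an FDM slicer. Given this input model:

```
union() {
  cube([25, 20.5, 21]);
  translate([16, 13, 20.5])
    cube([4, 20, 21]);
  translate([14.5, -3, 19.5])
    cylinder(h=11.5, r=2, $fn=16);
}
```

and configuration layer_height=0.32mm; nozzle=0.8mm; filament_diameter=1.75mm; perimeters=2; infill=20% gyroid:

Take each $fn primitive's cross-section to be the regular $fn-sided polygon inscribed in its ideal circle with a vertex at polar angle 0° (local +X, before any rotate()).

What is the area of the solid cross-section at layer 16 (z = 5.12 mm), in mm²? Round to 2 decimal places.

At z = 5.12 mm: the cube is present — its section is the full 25×20.5 rectangle (area 512.50 mm²); the cube at (16, 13) is not intersected at this z (z outside [20.5, 41.5]); the cylinder at (14.5, -3) is absent (z outside [19.5, 31]); Merging all regions: only the 25×20.5 cube is present, so the union is just that shape — area = 512.50 mm². Overall, the cross-section is a single solid region. Net area = 512.50 mm².

512.50 mm²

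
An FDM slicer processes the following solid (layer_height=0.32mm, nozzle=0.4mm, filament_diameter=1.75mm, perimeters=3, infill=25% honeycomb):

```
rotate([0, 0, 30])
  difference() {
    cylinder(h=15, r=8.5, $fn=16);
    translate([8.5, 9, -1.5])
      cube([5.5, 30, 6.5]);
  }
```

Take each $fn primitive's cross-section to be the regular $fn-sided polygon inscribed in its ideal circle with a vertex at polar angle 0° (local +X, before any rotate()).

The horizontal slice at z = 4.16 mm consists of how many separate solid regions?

At z = 4.16 mm: the r=8.5 cylinder contributes a regular 16-gon of circumradius 8.5; the cube at (8.5, 9) (footprint 5.5×30) is included at this height; Taking the first minus the rest: starting from the r=8.5 cylinder, the 5.5×30 cube at (8.5, 9) misses the remaining region (no effect) — 1 connected region; (rotated 30° about Z; rotation is an isometry so areas/perimeters/island counts are preserved). The result has 1 disconnected region.

1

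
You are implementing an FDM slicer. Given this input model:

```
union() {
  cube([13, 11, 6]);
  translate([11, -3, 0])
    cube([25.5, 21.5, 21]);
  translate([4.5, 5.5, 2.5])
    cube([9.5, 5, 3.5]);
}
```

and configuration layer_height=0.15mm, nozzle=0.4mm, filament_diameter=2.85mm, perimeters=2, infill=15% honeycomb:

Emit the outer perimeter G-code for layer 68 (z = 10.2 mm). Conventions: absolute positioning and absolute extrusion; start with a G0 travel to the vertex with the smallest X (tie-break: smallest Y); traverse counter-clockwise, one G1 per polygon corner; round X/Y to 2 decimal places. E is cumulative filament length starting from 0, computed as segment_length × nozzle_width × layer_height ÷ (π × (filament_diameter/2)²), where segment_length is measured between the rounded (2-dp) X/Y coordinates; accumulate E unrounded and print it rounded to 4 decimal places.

G0 X11.00 Y-3.00 Z10.20
G1 X36.50 Y-3.00 E0.2398
G1 X36.50 Y18.50 E0.4420
G1 X11.00 Y18.50 E0.6819
G1 X11.00 Y-3.00 E0.8841

At z = 10.2 mm: the cube does not reach this height (z outside [0, 6]); the cube at (11, -3) (footprint 25.5×21.5) is included at this height; the cube at (4.5, 5.5) is absent (z outside [2.5, 6]); Combining (union): only the 25.5×21.5 cube at (11, -3) is present, so the union is just that shape — 1 connected region. The outline is a single polygon with 4 vertices. Extrusion per mm of travel: 0.4 × 0.15 / (π × 1.425²) = 0.009405. Accumulating E over each segment gives final E = 0.8841.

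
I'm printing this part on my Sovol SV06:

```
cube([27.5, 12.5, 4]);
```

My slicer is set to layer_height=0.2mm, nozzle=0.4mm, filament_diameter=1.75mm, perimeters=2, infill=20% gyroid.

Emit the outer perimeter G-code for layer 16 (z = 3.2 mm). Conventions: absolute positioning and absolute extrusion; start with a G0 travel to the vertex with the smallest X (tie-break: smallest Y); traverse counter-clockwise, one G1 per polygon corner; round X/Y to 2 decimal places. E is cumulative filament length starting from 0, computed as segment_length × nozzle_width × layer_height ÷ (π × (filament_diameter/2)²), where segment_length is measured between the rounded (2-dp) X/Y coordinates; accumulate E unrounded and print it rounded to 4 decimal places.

G0 X0.00 Y0.00 Z3.20
G1 X27.50 Y0.00 E0.9147
G1 X27.50 Y12.50 E1.3304
G1 X0.00 Y12.50 E2.2451
G1 X0.00 Y0.00 E2.6608

At z = 3.2 mm: the 27.5×12.5 cube contributes its full rectangle. The outline is a single polygon with 4 vertices. Extrusion per mm of travel: 0.4 × 0.2 / (π × 0.875²) = 0.033260. Accumulating E over each segment gives final E = 2.6608.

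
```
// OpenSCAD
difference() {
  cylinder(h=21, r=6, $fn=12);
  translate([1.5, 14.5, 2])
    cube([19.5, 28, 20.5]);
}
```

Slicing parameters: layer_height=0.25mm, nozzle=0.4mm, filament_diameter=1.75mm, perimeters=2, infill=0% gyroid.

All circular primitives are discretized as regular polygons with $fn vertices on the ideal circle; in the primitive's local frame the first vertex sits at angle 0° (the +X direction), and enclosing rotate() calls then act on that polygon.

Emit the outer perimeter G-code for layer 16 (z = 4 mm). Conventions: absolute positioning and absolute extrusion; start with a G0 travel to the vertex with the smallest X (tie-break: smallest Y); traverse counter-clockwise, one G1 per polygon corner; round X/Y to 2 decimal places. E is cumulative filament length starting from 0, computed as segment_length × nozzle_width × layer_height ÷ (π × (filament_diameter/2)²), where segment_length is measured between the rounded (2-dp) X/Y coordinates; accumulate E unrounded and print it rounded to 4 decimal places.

At z = 4 mm: the r=6 cylinder contributes a regular 12-gon of circumradius 6; the 19.5×28 cube at (1.5, 14.5) contributes its full rectangle; Taking the first minus the rest: starting from the r=6 cylinder, the 19.5×28 cube at (1.5, 14.5) misses the remaining region (no effect) — 1 connected region. The outline is a single polygon with 12 vertices. Extrusion per mm of travel: 0.4 × 0.25 / (π × 0.875²) = 0.041575. Accumulating E over each segment gives final E = 1.5501.

G0 X-6.00 Y0.00 Z4.00
G1 X-5.20 Y-3.00 E0.1291
G1 X-3.00 Y-5.20 E0.2584
G1 X0.00 Y-6.00 E0.3875
G1 X3.00 Y-5.20 E0.5166
G1 X5.20 Y-3.00 E0.6460
G1 X6.00 Y0.00 E0.7750
G1 X5.20 Y3.00 E0.9041
G1 X3.00 Y5.20 E1.0335
G1 X0.00 Y6.00 E1.1626
G1 X-3.00 Y5.20 E1.2916
G1 X-5.20 Y3.00 E1.4210
G1 X-6.00 Y0.00 E1.5501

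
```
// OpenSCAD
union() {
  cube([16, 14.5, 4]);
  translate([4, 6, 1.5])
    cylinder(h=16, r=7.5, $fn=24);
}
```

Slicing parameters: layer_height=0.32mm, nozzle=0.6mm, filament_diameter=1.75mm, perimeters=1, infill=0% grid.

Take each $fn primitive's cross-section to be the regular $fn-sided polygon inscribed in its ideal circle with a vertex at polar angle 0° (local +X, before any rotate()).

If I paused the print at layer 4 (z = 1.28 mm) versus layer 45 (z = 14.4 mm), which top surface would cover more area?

layer 4 (z = 1.28 mm)

Layer 4 (z = 1.28): the cube is present — its section is the full 16×14.5 rectangle (area 232.00 mm²); the cylinder at (4, 6) is not intersected at this z (z outside [1.5, 17.5]); Merging all regions: only the 16×14.5 cube is present, so the union is just that shape — area = 232.00 mm². So its area = 232.00 mm². Layer 45 (z = 14.4): the cube does not reach this height (z outside [0, 4]); the r=7.5 cylinder at (4, 6) gives a regular 24-gon of circumradius 7.5 (constant along its height) (area = (24/2)·7.500²·sin(360°/24) = 174.70 mm²); Combining (union): only the r=7.5 cylinder at (4, 6) is present, so the union is just that shape — area = 174.70 mm². So its area = 174.70 mm². Layer 4 is larger (232.00 vs 174.70 mm²).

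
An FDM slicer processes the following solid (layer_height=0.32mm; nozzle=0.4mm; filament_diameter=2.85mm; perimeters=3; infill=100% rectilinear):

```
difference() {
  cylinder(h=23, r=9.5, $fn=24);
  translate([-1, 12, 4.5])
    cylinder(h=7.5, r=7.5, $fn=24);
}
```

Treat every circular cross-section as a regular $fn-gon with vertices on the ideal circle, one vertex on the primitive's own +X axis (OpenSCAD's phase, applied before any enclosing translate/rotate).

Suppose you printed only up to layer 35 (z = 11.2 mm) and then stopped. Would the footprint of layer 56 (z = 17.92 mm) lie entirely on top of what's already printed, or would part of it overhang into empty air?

Compare the two slices. At z = 11.2: the r=9.5 cylinder gives a regular 24-gon of circumradius 9.5 (constant along its height) (area = (24/2)·9.500²·sin(360°/24) = 280.30 mm²); the r=7.5 cylinder at (-1, 12) contributes a regular 24-gon of circumradius 7.5 (area = (24/2)·7.500²·sin(360°/24) = 174.70 mm²); Subtracting the remaining from the first: starting from the r=9.5 cylinder (280.30 mm²), the r=7.5 cylinder at (-1, 12) partially overlaps it — only the 39.29 mm² overlap (of its 174.70 mm²) is removed, clipping the outline — area = 241.01 mm². At z = 17.92: the cylinder: section is a regular 24-gon, circumradius r=9.5 (area = (24/2)·9.500²·sin(360°/24) = 280.30 mm²); the cylinder at (-1, 12) is not intersected at this z (z outside [4.5, 12]); Subtracting the remaining from the first: none of the subtracted shapes is present at this height, so the r=9.5 cylinder is unchanged — area = 280.30 mm². Checking containment: at z = 17.92 the cross-section extends beyond the z = 11.2 cross-section by about 39.29 mm².

part overhangs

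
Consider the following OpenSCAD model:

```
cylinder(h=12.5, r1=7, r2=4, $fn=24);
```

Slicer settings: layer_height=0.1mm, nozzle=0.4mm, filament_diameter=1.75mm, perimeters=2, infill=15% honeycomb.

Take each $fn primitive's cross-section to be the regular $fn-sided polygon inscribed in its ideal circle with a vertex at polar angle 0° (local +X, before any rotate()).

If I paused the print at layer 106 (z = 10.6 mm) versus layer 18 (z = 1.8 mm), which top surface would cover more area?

layer 18 (z = 1.8 mm)

Layer 106 (z = 10.6): the cone contributes a regular 24-gon of circumradius 4.456 (interpolated between r1=7 and r2=4 at t=0.848) (area = (24/2)·4.456²·sin(360°/24) = 61.67 mm²). So its area = 61.67 mm². Layer 18 (z = 1.8): the cone contributes a regular 24-gon of circumradius 6.568 (interpolated between r1=7 and r2=4 at t=0.144) (area = (24/2)·6.568²·sin(360°/24) = 133.98 mm²). So its area = 133.98 mm². Layer 18 is larger (133.98 vs 61.67 mm²).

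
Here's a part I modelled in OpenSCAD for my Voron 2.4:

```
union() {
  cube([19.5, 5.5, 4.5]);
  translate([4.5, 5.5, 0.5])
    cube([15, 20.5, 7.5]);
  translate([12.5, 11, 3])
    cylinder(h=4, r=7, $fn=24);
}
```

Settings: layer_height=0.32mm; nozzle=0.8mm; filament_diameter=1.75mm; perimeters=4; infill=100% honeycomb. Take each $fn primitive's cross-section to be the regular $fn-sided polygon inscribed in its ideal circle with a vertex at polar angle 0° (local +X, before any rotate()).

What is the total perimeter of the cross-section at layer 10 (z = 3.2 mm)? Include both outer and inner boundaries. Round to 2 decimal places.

91.00 mm

At z = 3.2 mm: the cube is present — its section is the full 19.5×5.5 rectangle (perimeter 50.00 mm); the 15×20.5 cube at (4.5, 5.5) contributes its full rectangle (perimeter 71.00 mm); the cylinder at (12.5, 11): section is a regular 24-gon, circumradius r=7 (perimeter = 2·24·7.000·sin(180°/24) = 43.86 mm); Taking the union: the regions partially overlap (shared area 152.19 mm²), so the edge portions inside another operand are dropped and the merged outline is re-measured after clipping — boundary = 91.00 mm. Overall, the cross-section is a single solid region. Total boundary length (outer) = 91.00 mm.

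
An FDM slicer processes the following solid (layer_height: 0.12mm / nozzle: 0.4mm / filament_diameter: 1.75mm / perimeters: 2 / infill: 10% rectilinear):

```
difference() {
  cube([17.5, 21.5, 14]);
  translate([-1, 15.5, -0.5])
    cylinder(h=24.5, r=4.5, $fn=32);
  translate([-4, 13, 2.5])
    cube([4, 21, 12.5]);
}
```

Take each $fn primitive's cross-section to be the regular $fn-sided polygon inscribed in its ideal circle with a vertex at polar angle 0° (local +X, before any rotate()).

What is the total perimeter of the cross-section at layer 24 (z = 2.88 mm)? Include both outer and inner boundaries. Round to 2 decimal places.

At z = 2.88 mm: the 17.5×21.5 cube contributes its full rectangle (perimeter 78.00 mm); the cylinder at (-1, 15.5): section is a regular 32-gon, circumradius r=4.5 (perimeter = 2·32·4.500·sin(180°/32) = 28.23 mm); the 4×21 cube at (-4, 13) contributes its full rectangle (perimeter 50.00 mm); After the difference (first − rest): starting from the 17.5×21.5 cube, the r=4.5 cylinder at (-1, 15.5) partially overlaps it — only the 22.71 mm² overlap (of its 63.21 mm²) is removed, clipping the outline; the 4×21 cube at (-4, 13) misses the remaining region (no effect) — boundary = 81.34 mm. Overall, the cross-section is a single solid region. Total boundary length (outer) = 81.34 mm.

81.34 mm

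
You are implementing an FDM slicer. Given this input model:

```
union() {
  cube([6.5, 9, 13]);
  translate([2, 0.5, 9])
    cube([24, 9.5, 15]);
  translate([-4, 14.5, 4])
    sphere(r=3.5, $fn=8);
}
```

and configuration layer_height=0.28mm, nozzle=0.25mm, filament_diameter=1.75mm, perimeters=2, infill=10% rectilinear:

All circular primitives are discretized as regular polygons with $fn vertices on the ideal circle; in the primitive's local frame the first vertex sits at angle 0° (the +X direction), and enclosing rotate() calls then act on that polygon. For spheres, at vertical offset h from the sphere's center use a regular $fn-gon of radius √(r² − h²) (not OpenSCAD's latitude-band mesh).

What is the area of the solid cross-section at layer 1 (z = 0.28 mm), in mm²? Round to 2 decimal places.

At z = 0.28 mm: the cube (footprint 6.5×9) is included at this height (area 58.50 mm²); the cube at (2, 0.5) is absent (z outside [9, 24]); the sphere at (-4, 14.5) does not reach this height (|z−center|=3.720 > r=3.5); Combining (union): only the 6.5×9 cube is present, so the union is just that shape — area = 58.50 mm². Overall, the cross-section is a single solid region. Net area = 58.50 mm².

58.50 mm²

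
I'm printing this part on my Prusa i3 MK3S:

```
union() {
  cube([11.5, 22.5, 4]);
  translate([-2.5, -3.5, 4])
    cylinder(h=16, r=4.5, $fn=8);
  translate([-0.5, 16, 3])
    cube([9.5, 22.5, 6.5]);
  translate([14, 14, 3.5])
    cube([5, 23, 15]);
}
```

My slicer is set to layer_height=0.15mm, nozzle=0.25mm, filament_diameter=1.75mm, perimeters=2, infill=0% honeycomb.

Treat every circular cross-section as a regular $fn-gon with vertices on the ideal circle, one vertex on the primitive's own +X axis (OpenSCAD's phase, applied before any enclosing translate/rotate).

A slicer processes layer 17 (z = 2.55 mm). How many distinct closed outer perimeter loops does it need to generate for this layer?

At z = 2.55 mm: the 11.5×22.5 cube contributes its full rectangle; the cylinder at (-2.5, -3.5) is not intersected at this z (z outside [4, 20]); the cube at (-0.5, 16) does not reach this height (z outside [3, 9.5]); the cube at (14, 14) does not reach this height (z outside [3.5, 18.5]); Taking the union: only the 11.5×22.5 cube is present, so the union is just that shape — 1 connected region. The result has 1 disconnected region.

1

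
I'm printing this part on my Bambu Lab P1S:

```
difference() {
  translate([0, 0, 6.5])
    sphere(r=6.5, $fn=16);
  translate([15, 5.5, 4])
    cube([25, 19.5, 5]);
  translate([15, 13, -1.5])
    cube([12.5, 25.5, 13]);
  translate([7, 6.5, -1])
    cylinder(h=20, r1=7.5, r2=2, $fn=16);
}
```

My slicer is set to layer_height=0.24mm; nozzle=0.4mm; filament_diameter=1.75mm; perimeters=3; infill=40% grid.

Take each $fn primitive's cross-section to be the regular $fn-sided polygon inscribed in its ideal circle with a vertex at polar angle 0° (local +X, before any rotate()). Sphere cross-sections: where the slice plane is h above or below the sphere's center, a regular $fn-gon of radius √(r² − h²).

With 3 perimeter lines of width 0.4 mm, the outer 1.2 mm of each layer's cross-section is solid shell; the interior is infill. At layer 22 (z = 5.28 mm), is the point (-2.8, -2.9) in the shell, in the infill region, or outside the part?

infill

At z = 5.28 mm: the r=6.5 sphere contributes a regular 16-gon of circumradius √(6.5²−1.22²) = 6.384; the cube at (15, 5.5) (footprint 25×19.5) is included at this height; the cube at (15, 13) is present — its section is the full 12.5×25.5 rectangle; the cone at (7, 6.5): at t=0.314 of its height the radius interpolates to r₁+(r₂−r₁)t = 5.773, giving a regular 16-gon of that circumradius; After the difference (first − rest): starting from the r=6.5 sphere, the 25×19.5 cube at (15, 5.5) misses the remaining region (no effect); the 12.5×25.5 cube at (15, 13) misses the remaining region (no effect); the cone at (7, 6.5) partially overlaps it — only the 12.07 mm² overlap (of its 102.03 mm²) is removed, clipping the outline — 1 connected region. Overall, the cross-section is a single solid region. The nearest boundary edge runs (-2.44, -5.90)→(-4.51, -4.51); distance from the point to it = 2.29 mm. The point is inside the cross-section and 2.29 mm from the nearest boundary — more than the 1.2 mm shell width (3 × 0.4), so it's in the infill interior.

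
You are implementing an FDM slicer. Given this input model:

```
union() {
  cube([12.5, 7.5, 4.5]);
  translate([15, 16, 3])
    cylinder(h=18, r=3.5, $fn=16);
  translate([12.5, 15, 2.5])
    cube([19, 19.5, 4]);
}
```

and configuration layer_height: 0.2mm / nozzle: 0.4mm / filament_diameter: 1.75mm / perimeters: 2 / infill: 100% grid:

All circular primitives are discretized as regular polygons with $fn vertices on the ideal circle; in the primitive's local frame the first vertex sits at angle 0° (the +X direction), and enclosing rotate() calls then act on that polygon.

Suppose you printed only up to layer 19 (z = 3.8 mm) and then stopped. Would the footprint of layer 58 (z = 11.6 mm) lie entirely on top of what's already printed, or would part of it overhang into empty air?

entirely on top

Compare the two slices. At z = 3.8: the cube is present — its section is the full 12.5×7.5 rectangle (area 93.75 mm²); the cylinder at (15, 16): section is a regular 16-gon, circumradius r=3.5 (area = (16/2)·3.500²·sin(360°/16) = 37.50 mm²); the cube at (12.5, 15) is present — its section is the full 19×19.5 rectangle (area 370.50 mm²); Taking the union: the regions partially overlap — summed areas 501.75 mm² minus the doubly-counted overlap 23.09 mm² gives 478.66 mm² — area = 478.66 mm². At z = 11.6: the cube does not reach this height (z outside [0, 4.5]); the cylinder at (15, 16): section is a regular 16-gon, circumradius r=3.5 (area = (16/2)·3.500²·sin(360°/16) = 37.50 mm²); the cube at (12.5, 15) does not reach this height (z outside [2.5, 6.5]); Combining (union): only the r=3.5 cylinder at (15, 16) is present, so the union is just that shape — area = 37.50 mm². Checking containment: the cross-section at z = 11.6 is a subset of the cross-section at z = 3.8.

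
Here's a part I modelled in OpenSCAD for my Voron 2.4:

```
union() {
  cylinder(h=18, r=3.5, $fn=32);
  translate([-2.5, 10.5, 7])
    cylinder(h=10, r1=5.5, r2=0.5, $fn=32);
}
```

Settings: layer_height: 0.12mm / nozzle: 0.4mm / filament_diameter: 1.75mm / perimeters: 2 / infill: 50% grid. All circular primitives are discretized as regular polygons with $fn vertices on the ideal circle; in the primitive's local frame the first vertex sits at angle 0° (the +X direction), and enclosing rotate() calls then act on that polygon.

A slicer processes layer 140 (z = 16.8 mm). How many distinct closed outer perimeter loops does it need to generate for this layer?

At z = 16.8 mm: the r=3.5 cylinder contributes a regular 32-gon of circumradius 3.5; the cone at (-2.5, 10.5) (r1=5.5→r2=0.5) has section circumradius 0.600 here — a regular 32-gon; Taking the union: the 2 present regions are separate (no shared area or edge), so areas and boundary lengths simply add and each stays a separate island — 2 connected regions. The result has 2 disconnected regions.

2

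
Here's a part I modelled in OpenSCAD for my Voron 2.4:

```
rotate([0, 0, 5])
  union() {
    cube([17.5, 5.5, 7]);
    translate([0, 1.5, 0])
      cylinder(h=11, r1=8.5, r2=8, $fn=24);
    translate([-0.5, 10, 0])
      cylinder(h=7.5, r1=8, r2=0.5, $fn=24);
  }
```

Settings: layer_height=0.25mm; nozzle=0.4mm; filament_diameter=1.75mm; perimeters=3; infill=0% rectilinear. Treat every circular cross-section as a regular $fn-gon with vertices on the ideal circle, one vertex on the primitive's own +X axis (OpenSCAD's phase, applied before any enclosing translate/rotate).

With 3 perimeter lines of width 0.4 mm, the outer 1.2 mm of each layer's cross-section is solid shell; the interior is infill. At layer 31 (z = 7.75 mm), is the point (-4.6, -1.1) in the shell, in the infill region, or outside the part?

At z = 7.75 mm: the cube does not reach this height (z outside [0, 7]); the cone at (0, 1.5) contributes a regular 24-gon of circumradius 8.148 (interpolated between r1=8.5 and r2=8 at t=0.705); the cone at (-0.5, 10) does not reach this height (z outside [0, 7.5]); Merging all regions: only the cone at (0, 1.5) is present, so the union is just that shape — 1 connected region; (whole slice rotated 5° about Z — lengths, areas and connectivity unchanged). Overall, the cross-section is a single solid region. Undo the 5° rotation: the query point maps to (-4.678, -0.695) in the un-rotated model frame. The nearest boundary edge runs (-7.87, -0.61)→(-7.06, -2.57); distance from the point to it = 2.92 mm. The point is inside the cross-section and 2.92 mm from the nearest boundary — more than the 1.2 mm shell width (3 × 0.4), so it's in the infill interior.

infill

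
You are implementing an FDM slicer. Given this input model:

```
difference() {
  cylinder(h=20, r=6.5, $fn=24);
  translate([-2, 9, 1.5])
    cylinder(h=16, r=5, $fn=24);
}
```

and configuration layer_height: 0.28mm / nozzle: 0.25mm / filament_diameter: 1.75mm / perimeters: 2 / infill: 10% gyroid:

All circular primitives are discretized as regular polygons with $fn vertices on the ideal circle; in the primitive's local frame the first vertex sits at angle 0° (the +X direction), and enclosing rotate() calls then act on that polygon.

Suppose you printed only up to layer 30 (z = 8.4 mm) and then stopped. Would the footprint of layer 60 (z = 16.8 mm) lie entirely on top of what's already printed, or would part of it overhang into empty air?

entirely on top

Compare the two slices. At z = 8.4: the cylinder: section is a regular 24-gon, circumradius r=6.5 (area = (24/2)·6.500²·sin(360°/24) = 131.22 mm²); the cylinder at (-2, 9): section is a regular 24-gon, circumradius r=5 (area = (24/2)·5.000²·sin(360°/24) = 77.65 mm²); After the difference (first − rest): starting from the r=6.5 cylinder (131.22 mm²), the r=5 cylinder at (-2, 9) partially overlaps it — only the 10.08 mm² overlap (of its 77.65 mm²) is removed, clipping the outline — area = 121.14 mm². At z = 16.8: the cylinder: section is a regular 24-gon, circumradius r=6.5 (area = (24/2)·6.500²·sin(360°/24) = 131.22 mm²); the r=5 cylinder at (-2, 9) gives a regular 24-gon of circumradius 5 (constant along its height) (area = (24/2)·5.000²·sin(360°/24) = 77.65 mm²); After the difference (first − rest): starting from the r=6.5 cylinder (131.22 mm²), the r=5 cylinder at (-2, 9) partially overlaps it — only the 10.08 mm² overlap (of its 77.65 mm²) is removed, clipping the outline — area = 121.14 mm². Checking containment: the cross-section at z = 16.8 is a subset of the cross-section at z = 8.4.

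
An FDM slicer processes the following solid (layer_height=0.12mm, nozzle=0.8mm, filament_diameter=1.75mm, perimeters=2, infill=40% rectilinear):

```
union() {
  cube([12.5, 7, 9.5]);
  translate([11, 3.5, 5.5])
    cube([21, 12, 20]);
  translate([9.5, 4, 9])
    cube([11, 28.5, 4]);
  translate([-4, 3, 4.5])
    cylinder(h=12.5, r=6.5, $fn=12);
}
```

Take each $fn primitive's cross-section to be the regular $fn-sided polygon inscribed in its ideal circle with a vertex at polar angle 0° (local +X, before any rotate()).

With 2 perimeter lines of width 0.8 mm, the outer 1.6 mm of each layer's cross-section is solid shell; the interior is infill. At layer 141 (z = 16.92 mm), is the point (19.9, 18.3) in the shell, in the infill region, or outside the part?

outside

At z = 16.92 mm: the cube is absent (z outside [0, 9.5]); the 21×12 cube at (11, 3.5) contributes its full rectangle; the cube at (9.5, 4) does not reach this height (z outside [9, 13]); the r=6.5 cylinder at (-4, 3) gives a regular 12-gon of circumradius 6.5 (constant along its height); Taking the union: the 2 present regions are separate (no shared area or edge), so areas and boundary lengths simply add and each stays a separate island — 2 connected regions. Overall, the cross-section has 2 separate islands. The nearest boundary edge runs (11.00, 15.50)→(32.00, 15.50); distance from the point to it = 2.80 mm. The point is not inside any of the regions above, so it lies outside the cross-section (2.80 mm from the nearest boundary).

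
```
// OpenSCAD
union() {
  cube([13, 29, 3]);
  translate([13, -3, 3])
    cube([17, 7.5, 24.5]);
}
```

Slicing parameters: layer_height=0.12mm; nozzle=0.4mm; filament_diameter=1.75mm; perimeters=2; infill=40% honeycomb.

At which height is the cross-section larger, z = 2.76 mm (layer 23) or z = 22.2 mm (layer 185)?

layer 23 (z = 2.76 mm)

Layer 23 (z = 2.76): the cube is present — its section is the full 13×29 rectangle (area 377.00 mm²); the cube at (13, -3) is not intersected at this z (z outside [3, 27.5]); Taking the union: only the 13×29 cube is present, so the union is just that shape — area = 377.00 mm². So its area = 377.00 mm². Layer 185 (z = 22.2): the cube does not reach this height (z outside [0, 3]); the cube at (13, -3) is present — its section is the full 17×7.5 rectangle (area 127.50 mm²); Combining (union): only the 17×7.5 cube at (13, -3) is present, so the union is just that shape — area = 127.50 mm². So its area = 127.50 mm². Layer 23 is larger (377.00 vs 127.50 mm²).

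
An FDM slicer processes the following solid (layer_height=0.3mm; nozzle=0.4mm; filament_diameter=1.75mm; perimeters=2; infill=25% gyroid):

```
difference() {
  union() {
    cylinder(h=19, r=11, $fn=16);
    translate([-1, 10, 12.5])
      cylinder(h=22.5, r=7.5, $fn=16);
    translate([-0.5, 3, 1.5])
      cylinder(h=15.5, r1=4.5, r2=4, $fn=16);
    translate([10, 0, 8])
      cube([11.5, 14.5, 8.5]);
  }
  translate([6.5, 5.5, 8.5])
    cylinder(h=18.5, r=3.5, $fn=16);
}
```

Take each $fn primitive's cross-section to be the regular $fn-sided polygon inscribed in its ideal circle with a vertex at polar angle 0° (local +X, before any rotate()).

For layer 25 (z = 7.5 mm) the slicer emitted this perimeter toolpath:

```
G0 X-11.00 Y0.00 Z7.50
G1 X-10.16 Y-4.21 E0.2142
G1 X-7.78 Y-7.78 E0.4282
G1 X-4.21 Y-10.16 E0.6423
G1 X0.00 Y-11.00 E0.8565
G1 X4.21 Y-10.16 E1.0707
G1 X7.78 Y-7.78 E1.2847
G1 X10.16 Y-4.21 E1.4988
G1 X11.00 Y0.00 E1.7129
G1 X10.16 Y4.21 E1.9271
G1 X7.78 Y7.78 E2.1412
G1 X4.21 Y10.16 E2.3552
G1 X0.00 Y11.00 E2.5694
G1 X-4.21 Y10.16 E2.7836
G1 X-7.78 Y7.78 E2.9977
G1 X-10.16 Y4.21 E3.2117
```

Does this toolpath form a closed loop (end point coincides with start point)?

no

Start point (G0): (-11.00, 0.00). End point (last G1): the path does not return to the start — open.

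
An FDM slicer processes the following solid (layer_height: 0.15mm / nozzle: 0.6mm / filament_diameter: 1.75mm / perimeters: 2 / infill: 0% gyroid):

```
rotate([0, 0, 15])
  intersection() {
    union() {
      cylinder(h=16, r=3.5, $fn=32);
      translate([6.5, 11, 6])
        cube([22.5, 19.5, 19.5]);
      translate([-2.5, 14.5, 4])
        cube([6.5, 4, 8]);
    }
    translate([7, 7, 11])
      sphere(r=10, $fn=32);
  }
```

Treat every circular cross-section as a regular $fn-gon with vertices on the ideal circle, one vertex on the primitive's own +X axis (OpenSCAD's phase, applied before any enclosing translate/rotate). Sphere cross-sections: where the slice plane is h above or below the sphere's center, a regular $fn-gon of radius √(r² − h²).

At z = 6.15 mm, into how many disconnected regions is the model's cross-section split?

3

At z = 6.15 mm: the r=3.5 cylinder gives a regular 32-gon of circumradius 3.5 (constant along its height); the 22.5×19.5 cube at (6.5, 11) contributes its full rectangle; the cube at (-2.5, 14.5) (footprint 6.5×4) is included at this height; Merging all regions: the 3 present regions are separate (no shared area or edge), so areas and boundary lengths simply add and each stays a separate island — 3 connected regions; the sphere at (7, 7): section is a regular 32-gon, circumradius = √(r²−h²) = √(10²−4.85²) = 8.745; Taking the intersection: the r=10 sphere at (7, 7) partially overlaps that combined region; clipping to the common part keeps 38.76 mm² — 3 connected regions; (rotated 15° about Z; rotation is an isometry so areas/perimeters/island counts are preserved). The result has 3 disconnected regions.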